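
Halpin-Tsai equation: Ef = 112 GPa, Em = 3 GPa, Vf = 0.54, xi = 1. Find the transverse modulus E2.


eta = (Ef/Em - 1)/(Ef/Em + xi) = (37.3333 - 1)/(37.3333 + 1) = 0.9478
E2 = Em*(1+xi*eta*Vf)/(1-eta*Vf) = 9.29 GPa

9.29 GPa


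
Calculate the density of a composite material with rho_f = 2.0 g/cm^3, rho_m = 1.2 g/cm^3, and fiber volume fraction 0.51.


rho_c = rho_f*Vf + rho_m*(1-Vf) = 2.0*0.51 + 1.2*0.49 = 1.608 g/cm^3

1.608 g/cm^3


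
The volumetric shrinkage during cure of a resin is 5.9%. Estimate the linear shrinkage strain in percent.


Linear shrinkage ≈ vol_shrink/3 = 5.9/3 = 1.967%

1.967%


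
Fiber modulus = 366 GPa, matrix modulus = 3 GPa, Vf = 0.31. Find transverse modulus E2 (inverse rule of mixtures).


1/E2 = Vf/Ef + (1-Vf)/Em = 0.31/366 + 0.69/3
E2 = 4.33 GPa

4.33 GPa


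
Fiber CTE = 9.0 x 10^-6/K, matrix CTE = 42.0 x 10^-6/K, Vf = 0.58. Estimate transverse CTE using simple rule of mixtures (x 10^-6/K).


alpha_2 = alpha_f*Vf + alpha_m*(1-Vf) = 9.0*0.58 + 42.0*0.42 = 22.9 x 10^-6/K

22.9 x 10^-6/K


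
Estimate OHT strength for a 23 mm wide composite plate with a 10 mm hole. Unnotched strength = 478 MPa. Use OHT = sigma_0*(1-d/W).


OHT = sigma_0*(1-d/W) = 478*(1-10/23) = 270.2 MPa

270.2 MPa


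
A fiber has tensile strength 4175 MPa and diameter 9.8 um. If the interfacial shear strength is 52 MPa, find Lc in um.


Lc = sigma_f * d / (2 * tau_i) = 4175 * 9.8 / (2 * 52) = 393.4 um

393.4 um


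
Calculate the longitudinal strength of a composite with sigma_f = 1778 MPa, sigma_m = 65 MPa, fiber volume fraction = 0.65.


sigma_1 = sigma_f*Vf + sigma_m*(1-Vf) = 1778*0.65 + 65*0.35 = 1178.5 MPa

1178.5 MPa


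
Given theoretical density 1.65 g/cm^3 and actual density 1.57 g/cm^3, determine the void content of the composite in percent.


Void% = (rho_theo - rho_actual)/rho_theo * 100 = (1.65 - 1.57)/1.65 * 100 = 4.85%

4.85%


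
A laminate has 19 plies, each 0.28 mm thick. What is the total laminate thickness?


h = n * t_ply = 19 * 0.28 = 5.32 mm

5.32 mm


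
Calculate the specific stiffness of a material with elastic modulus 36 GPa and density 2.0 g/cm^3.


Specific stiffness = E/rho = 36/2.0 = 18.0 GPa/(g/cm^3)

18.0 GPa/(g/cm^3)


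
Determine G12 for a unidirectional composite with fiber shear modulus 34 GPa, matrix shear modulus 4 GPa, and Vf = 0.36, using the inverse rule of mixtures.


1/G12 = Vf/Gf + (1-Vf)/Gm = 0.36/34 + 0.64/4
G12 = 5.86 GPa

5.86 GPa


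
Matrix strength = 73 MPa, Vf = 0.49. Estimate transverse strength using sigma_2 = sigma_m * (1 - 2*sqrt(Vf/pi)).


factor = 1 - 2*sqrt(0.49/pi) = 0.2101
sigma_2 = 73 * 0.2101 = 15.34 MPa

15.34 MPa


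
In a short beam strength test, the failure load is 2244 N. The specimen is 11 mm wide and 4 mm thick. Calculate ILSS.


ILSS = 3F/(4bh) = 3*2244/(4*11*4) = 38.25 MPa

38.25 MPa


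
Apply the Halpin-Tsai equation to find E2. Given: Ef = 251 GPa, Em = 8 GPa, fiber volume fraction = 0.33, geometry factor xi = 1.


eta = (Ef/Em - 1)/(Ef/Em + xi) = (31.375 - 1)/(31.375 + 1) = 0.9382
E2 = Em*(1+xi*eta*Vf)/(1-eta*Vf) = 15.18 GPa

15.18 GPa


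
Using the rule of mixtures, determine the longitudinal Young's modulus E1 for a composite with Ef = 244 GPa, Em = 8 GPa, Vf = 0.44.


E1 = Ef*Vf + Em*(1-Vf) = 244*0.44 + 8*0.56 = 111.84 GPa

111.84 GPa


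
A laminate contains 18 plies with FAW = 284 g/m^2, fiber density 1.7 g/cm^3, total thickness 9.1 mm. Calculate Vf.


Vf = n * FAW / (rho_f * h * 1000) = 18 * 284 / (1.7 * 9.1 * 1000) = 0.3304

0.3304


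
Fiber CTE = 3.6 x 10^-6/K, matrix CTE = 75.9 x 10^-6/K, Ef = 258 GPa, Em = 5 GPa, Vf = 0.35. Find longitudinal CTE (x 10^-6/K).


E1 = Ef*Vf + Em*(1-Vf) = 93.55
alpha_1 = (alpha_f*Ef*Vf + alpha_m*Em*(1-Vf))/E1 = 6.11 x 10^-6/K

6.11 x 10^-6/K


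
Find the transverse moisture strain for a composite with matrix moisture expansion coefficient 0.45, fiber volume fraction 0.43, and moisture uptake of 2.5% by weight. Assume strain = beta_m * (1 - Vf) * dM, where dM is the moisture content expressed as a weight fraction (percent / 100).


dM = 2.5/100 = 0.025
strain = beta_m * (1-Vf) * dM = 0.45 * 0.57 * 0.025 = 0.0064125

0.0064125


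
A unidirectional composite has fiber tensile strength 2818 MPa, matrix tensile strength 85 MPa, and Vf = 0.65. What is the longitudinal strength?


sigma_1 = sigma_f*Vf + sigma_m*(1-Vf) = 2818*0.65 + 85*0.35 = 1861.5 MPa

1861.5 MPa


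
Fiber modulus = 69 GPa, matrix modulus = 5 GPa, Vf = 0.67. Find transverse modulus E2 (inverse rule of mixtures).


1/E2 = Vf/Ef + (1-Vf)/Em = 0.67/69 + 0.33/5
E2 = 13.21 GPa

13.21 GPa


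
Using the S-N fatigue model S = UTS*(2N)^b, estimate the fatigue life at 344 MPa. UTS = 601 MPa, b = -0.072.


N = 0.5 * (S/UTS)^(1/b) = 0.5 * (344/601)^(1/-0.072) = 1160.0332 cycles

1160.0332 cycles


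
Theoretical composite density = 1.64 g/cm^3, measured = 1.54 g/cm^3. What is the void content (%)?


Void% = (rho_theo - rho_actual)/rho_theo * 100 = (1.64 - 1.54)/1.64 * 100 = 6.1%

6.1%


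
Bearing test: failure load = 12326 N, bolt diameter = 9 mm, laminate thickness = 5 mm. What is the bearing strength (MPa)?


sigma_br = F/(d*h) = 12326/(9*5) = 273.9 MPa

273.9 MPa


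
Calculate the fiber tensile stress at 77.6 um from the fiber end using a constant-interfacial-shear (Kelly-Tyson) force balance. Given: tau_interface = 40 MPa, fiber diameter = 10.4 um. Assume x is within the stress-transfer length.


Force balance: sigma_f * (pi*d^2/4) = tau * (pi*d) * x  ->  sigma_f = 4 * tau * x / d
sigma_f = 4 * 40 * 77.6 / 10.4 = 1193.8 MPa

1193.8 MPa


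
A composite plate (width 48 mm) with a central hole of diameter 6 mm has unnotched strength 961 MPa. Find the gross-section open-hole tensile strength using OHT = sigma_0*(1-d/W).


OHT = sigma_0*(1-d/W) = 961*(1-6/48) = 840.9 MPa

840.9 MPa


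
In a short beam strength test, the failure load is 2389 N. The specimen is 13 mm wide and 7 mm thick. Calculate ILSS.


ILSS = 3F/(4bh) = 3*2389/(4*13*7) = 19.69 MPa

19.69 MPa


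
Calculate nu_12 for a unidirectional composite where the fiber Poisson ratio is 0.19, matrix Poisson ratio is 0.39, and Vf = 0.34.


nu_12 = nu_f*Vf + nu_m*(1-Vf) = 0.19*0.34 + 0.39*0.66 = 0.322

0.322


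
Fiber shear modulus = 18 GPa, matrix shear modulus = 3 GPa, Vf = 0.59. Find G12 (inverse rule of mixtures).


1/G12 = Vf/Gf + (1-Vf)/Gm = 0.59/18 + 0.41/3
G12 = 5.9 GPa

5.9 GPa


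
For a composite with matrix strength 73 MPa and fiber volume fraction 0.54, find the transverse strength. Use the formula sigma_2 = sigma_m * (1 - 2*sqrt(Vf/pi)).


factor = 1 - 2*sqrt(0.54/pi) = 0.1708
sigma_2 = 73 * 0.1708 = 12.47 MPa

12.47 MPa


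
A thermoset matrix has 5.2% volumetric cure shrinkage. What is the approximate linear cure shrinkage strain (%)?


Linear shrinkage ≈ vol_shrink/3 = 5.2/3 = 1.733%

1.733%


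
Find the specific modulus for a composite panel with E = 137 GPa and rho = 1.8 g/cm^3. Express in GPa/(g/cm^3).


Specific stiffness = E/rho = 137/1.8 = 76.1 GPa/(g/cm^3)

76.1 GPa/(g/cm^3)


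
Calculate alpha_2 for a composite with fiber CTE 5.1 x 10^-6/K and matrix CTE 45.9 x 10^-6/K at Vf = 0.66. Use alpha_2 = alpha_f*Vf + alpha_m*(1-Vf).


alpha_2 = alpha_f*Vf + alpha_m*(1-Vf) = 5.1*0.66 + 45.9*0.34 = 19.0 x 10^-6/K

19.0 x 10^-6/K


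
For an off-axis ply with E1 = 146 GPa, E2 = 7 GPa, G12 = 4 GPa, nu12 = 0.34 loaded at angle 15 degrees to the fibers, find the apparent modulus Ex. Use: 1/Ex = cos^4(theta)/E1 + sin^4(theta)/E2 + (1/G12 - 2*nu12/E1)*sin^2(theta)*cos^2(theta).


cos^4(15) = 0.870513, sin^4(15) = 0.004487, sin^2(15)*cos^2(15) = 0.0625
1/G12 - 2*nu12/E1 = 1/4 - 2*0.34/146 = 0.245342 GPa^-1
1/Ex = 0.870513/146 + 0.004487/7 + 0.245342*0.0625 = 0.0219374 GPa^-1
Ex = 45.58 GPa

45.58 GPa


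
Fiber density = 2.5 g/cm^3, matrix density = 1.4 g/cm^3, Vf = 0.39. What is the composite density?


rho_c = rho_f*Vf + rho_m*(1-Vf) = 2.5*0.39 + 1.4*0.61 = 1.829 g/cm^3

1.829 g/cm^3


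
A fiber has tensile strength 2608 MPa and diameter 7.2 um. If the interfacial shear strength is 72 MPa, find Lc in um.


Lc = sigma_f * d / (2 * tau_i) = 2608 * 7.2 / (2 * 72) = 130.4 um

130.4 um


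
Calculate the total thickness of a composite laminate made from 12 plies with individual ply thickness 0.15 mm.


h = n * t_ply = 12 * 0.15 = 1.8 mm

1.8 mm


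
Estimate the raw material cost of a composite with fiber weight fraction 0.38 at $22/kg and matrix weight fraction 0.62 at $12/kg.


Cost = cost_f*Wf + cost_m*Wm = 22*0.38 + 12*0.62 = $15.8/kg

$15.8/kg


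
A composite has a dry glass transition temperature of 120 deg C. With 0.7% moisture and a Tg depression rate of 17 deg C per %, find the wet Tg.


Tg_wet = Tg_dry - k*moisture = 120 - 17*0.7 = 108.1 deg C

108.1 deg C


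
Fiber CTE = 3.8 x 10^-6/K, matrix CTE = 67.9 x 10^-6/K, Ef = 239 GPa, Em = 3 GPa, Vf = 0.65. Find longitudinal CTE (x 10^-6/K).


E1 = Ef*Vf + Em*(1-Vf) = 156.4
alpha_1 = (alpha_f*Ef*Vf + alpha_m*Em*(1-Vf))/E1 = 4.23 x 10^-6/K

4.23 x 10^-6/K


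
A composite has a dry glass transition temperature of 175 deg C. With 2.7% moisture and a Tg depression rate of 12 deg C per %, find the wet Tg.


Tg_wet = Tg_dry - k*moisture = 175 - 12*2.7 = 142.6 deg C

142.6 deg C


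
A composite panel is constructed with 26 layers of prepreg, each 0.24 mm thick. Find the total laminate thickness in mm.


h = n * t_ply = 26 * 0.24 = 6.24 mm

6.24 mm


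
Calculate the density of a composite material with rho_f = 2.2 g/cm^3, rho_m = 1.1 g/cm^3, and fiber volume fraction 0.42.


rho_c = rho_f*Vf + rho_m*(1-Vf) = 2.2*0.42 + 1.1*0.58 = 1.562 g/cm^3

1.562 g/cm^3


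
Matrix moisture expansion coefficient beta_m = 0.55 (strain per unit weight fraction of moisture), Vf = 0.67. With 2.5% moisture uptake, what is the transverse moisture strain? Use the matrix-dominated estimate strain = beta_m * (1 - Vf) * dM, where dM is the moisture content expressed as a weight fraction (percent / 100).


dM = 2.5/100 = 0.025
strain = beta_m * (1-Vf) * dM = 0.55 * 0.33 * 0.025 = 0.0045375

0.0045375


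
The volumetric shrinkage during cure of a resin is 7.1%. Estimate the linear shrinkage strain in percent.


Linear shrinkage ≈ vol_shrink/3 = 7.1/3 = 2.367%

2.367%


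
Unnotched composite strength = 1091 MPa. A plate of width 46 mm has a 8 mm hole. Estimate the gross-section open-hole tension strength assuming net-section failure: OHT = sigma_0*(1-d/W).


OHT = sigma_0*(1-d/W) = 1091*(1-8/46) = 901.3 MPa

901.3 MPa


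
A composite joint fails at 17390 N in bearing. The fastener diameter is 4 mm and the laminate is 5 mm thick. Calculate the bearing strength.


sigma_br = F/(d*h) = 17390/(4*5) = 869.5 MPa

869.5 MPa


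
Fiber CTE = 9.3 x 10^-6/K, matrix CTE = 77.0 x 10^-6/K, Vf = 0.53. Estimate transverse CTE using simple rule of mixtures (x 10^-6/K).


alpha_2 = alpha_f*Vf + alpha_m*(1-Vf) = 9.3*0.53 + 77.0*0.47 = 41.1 x 10^-6/K

41.1 x 10^-6/K


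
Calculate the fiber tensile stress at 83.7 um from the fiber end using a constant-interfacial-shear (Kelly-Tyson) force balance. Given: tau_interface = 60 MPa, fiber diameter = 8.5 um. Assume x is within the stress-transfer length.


Force balance: sigma_f * (pi*d^2/4) = tau * (pi*d) * x  ->  sigma_f = 4 * tau * x / d
sigma_f = 4 * 60 * 83.7 / 8.5 = 2363.3 MPa

2363.3 MPa


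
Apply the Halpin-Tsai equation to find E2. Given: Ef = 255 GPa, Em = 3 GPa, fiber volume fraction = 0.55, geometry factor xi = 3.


eta = (Ef/Em - 1)/(Ef/Em + xi) = (85.0 - 1)/(85.0 + 3) = 0.9545
E2 = Em*(1+xi*eta*Vf)/(1-eta*Vf) = 16.26 GPa

16.26 GPa


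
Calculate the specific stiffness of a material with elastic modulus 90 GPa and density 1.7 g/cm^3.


Specific stiffness = E/rho = 90/1.7 = 52.9 GPa/(g/cm^3)

52.9 GPa/(g/cm^3)


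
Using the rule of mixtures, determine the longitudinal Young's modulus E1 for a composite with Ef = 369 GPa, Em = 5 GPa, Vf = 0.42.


E1 = Ef*Vf + Em*(1-Vf) = 369*0.42 + 5*0.58 = 157.88 GPa

157.88 GPa


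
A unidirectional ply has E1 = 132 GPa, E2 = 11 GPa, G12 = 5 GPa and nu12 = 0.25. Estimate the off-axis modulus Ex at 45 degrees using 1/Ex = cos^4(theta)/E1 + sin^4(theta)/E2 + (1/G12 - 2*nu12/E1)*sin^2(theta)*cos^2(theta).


cos^4(45) = 0.25, sin^4(45) = 0.25, sin^2(45)*cos^2(45) = 0.25
1/G12 - 2*nu12/E1 = 1/5 - 2*0.25/132 = 0.196212 GPa^-1
1/Ex = 0.25/132 + 0.25/11 + 0.196212*0.25 = 0.0736742 GPa^-1
Ex = 13.57 GPa

13.57 GPa


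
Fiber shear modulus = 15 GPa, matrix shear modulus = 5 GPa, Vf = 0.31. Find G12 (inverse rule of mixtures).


1/G12 = Vf/Gf + (1-Vf)/Gm = 0.31/15 + 0.69/5
G12 = 6.3 GPa

6.3 GPa


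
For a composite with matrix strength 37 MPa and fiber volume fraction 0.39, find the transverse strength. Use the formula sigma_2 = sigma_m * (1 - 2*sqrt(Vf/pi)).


factor = 1 - 2*sqrt(0.39/pi) = 0.2953
sigma_2 = 37 * 0.2953 = 10.93 MPa

10.93 MPa


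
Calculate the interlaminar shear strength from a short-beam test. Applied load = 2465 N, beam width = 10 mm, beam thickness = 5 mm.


ILSS = 3F/(4bh) = 3*2465/(4*10*5) = 36.98 MPa

36.98 MPa


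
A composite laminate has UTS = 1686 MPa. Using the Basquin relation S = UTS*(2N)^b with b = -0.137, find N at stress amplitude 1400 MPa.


N = 0.5 * (S/UTS)^(1/b) = 0.5 * (1400/1686)^(1/-0.137) = 1.9419 cycles

1.9419 cycles


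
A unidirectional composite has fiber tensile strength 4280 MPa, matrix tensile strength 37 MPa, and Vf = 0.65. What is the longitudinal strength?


sigma_1 = sigma_f*Vf + sigma_m*(1-Vf) = 4280*0.65 + 37*0.35 = 2795.0 MPa

2795.0 MPa


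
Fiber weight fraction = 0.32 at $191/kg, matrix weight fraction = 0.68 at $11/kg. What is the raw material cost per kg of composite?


Cost = cost_f*Wf + cost_m*Wm = 191*0.32 + 11*0.68 = $68.6/kg

$68.6/kg


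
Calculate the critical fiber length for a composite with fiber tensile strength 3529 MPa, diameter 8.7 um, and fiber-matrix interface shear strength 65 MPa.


Lc = sigma_f * d / (2 * tau_i) = 3529 * 8.7 / (2 * 65) = 236.2 um

236.2 um


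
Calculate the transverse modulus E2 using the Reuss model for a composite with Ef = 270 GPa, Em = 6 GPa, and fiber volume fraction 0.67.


1/E2 = Vf/Ef + (1-Vf)/Em = 0.67/270 + 0.33/6
E2 = 17.4 GPa

17.4 GPa


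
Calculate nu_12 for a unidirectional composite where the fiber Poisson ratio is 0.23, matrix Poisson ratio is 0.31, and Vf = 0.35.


nu_12 = nu_f*Vf + nu_m*(1-Vf) = 0.23*0.35 + 0.31*0.65 = 0.282

0.282


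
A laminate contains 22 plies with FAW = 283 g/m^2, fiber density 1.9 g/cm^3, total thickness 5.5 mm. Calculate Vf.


Vf = n * FAW / (rho_f * h * 1000) = 22 * 283 / (1.9 * 5.5 * 1000) = 0.5958

0.5958


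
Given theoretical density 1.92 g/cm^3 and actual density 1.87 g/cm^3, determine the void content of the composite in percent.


Void% = (rho_theo - rho_actual)/rho_theo * 100 = (1.92 - 1.87)/1.92 * 100 = 2.6%

2.6%


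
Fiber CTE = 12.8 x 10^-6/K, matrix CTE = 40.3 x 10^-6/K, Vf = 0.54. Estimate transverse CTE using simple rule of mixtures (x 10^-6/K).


alpha_2 = alpha_f*Vf + alpha_m*(1-Vf) = 12.8*0.54 + 40.3*0.46 = 25.5 x 10^-6/K

25.5 x 10^-6/K


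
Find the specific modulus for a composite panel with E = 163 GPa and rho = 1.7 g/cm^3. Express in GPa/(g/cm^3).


Specific stiffness = E/rho = 163/1.7 = 95.9 GPa/(g/cm^3)

95.9 GPa/(g/cm^3)


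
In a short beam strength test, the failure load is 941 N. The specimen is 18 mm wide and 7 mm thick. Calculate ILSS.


ILSS = 3F/(4bh) = 3*941/(4*18*7) = 5.6 MPa

5.6 MPa


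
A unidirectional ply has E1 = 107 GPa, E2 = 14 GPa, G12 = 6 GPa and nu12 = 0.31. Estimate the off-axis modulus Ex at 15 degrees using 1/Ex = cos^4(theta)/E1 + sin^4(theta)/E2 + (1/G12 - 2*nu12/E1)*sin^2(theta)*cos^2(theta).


cos^4(15) = 0.870513, sin^4(15) = 0.004487, sin^2(15)*cos^2(15) = 0.0625
1/G12 - 2*nu12/E1 = 1/6 - 2*0.31/107 = 0.160872 GPa^-1
1/Ex = 0.870513/107 + 0.004487/14 + 0.160872*0.0625 = 0.0185107 GPa^-1
Ex = 54.02 GPa

54.02 GPa


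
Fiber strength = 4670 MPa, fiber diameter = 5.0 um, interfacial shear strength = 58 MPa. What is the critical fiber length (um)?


Lc = sigma_f * d / (2 * tau_i) = 4670 * 5.0 / (2 * 58) = 201.3 um

201.3 um


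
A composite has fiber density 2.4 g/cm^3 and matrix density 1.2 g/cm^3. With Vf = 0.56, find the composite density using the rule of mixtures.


rho_c = rho_f*Vf + rho_m*(1-Vf) = 2.4*0.56 + 1.2*0.44 = 1.872 g/cm^3

1.872 g/cm^3


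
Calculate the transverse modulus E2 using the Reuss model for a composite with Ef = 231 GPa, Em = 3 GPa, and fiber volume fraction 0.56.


1/E2 = Vf/Ef + (1-Vf)/Em = 0.56/231 + 0.44/3
E2 = 6.71 GPa

6.71 GPa


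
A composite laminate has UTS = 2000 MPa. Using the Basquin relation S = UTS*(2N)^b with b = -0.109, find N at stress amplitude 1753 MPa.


N = 0.5 * (S/UTS)^(1/b) = 0.5 * (1753/2000)^(1/-0.109) = 1.6756 cycles

1.6756 cycles


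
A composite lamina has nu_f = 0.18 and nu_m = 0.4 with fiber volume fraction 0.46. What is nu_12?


nu_12 = nu_f*Vf + nu_m*(1-Vf) = 0.18*0.46 + 0.4*0.54 = 0.2988

0.2988


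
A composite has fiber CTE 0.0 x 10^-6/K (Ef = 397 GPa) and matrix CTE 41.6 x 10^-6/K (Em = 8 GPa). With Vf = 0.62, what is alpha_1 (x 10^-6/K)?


E1 = Ef*Vf + Em*(1-Vf) = 249.18
alpha_1 = (alpha_f*Ef*Vf + alpha_m*Em*(1-Vf))/E1 = 0.51 x 10^-6/K

0.51 x 10^-6/K


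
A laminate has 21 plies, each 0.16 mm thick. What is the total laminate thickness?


h = n * t_ply = 21 * 0.16 = 3.36 mm

3.36 mm


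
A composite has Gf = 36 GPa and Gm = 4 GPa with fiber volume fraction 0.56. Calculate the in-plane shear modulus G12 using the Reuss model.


1/G12 = Vf/Gf + (1-Vf)/Gm = 0.56/36 + 0.44/4
G12 = 7.96 GPa

7.96 GPa


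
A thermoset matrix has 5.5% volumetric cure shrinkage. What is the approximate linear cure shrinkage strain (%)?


Linear shrinkage ≈ vol_shrink/3 = 5.5/3 = 1.833%

1.833%


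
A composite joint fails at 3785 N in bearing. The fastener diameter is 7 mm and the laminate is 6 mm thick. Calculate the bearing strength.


sigma_br = F/(d*h) = 3785/(7*6) = 90.1 MPa

90.1 MPa


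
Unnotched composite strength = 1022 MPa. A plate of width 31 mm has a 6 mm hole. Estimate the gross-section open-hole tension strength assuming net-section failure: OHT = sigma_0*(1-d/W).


OHT = sigma_0*(1-d/W) = 1022*(1-6/31) = 824.2 MPa

824.2 MPa


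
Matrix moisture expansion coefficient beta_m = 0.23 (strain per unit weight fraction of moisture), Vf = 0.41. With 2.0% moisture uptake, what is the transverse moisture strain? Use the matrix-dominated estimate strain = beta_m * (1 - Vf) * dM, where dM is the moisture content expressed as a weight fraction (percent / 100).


dM = 2.0/100 = 0.02
strain = beta_m * (1-Vf) * dM = 0.23 * 0.59 * 0.02 = 0.002714

0.002714


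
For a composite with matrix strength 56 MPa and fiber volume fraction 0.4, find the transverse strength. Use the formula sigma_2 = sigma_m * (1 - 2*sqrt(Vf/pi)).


factor = 1 - 2*sqrt(0.4/pi) = 0.2864
sigma_2 = 56 * 0.2864 = 16.04 MPa

16.04 MPa


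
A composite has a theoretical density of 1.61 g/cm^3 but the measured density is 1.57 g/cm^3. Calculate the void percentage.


Void% = (rho_theo - rho_actual)/rho_theo * 100 = (1.61 - 1.57)/1.61 * 100 = 2.48%

2.48%


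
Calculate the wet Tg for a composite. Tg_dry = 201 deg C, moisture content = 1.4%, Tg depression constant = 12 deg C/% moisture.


Tg_wet = Tg_dry - k*moisture = 201 - 12*1.4 = 184.2 deg C

184.2 deg C


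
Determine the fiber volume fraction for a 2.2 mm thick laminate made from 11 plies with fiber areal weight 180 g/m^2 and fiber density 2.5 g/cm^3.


Vf = n * FAW / (rho_f * h * 1000) = 11 * 180 / (2.5 * 2.2 * 1000) = 0.36

0.36


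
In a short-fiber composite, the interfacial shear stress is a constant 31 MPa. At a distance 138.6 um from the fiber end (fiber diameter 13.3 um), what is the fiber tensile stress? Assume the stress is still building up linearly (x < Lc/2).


Force balance: sigma_f * (pi*d^2/4) = tau * (pi*d) * x  ->  sigma_f = 4 * tau * x / d
sigma_f = 4 * 31 * 138.6 / 13.3 = 1292.2 MPa

1292.2 MPa


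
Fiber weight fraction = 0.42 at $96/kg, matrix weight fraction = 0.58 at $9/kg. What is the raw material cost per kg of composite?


Cost = cost_f*Wf + cost_m*Wm = 96*0.42 + 9*0.58 = $45.54/kg

$45.54/kg


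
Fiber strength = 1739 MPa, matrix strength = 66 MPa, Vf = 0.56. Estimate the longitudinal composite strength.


sigma_1 = sigma_f*Vf + sigma_m*(1-Vf) = 1739*0.56 + 66*0.44 = 1002.9 MPa

1002.9 MPa


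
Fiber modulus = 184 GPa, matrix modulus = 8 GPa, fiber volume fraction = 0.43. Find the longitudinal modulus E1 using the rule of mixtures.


E1 = Ef*Vf + Em*(1-Vf) = 184*0.43 + 8*0.57 = 83.68 GPa

83.68 GPa


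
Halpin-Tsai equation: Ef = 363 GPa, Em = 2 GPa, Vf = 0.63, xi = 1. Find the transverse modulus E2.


eta = (Ef/Em - 1)/(Ef/Em + xi) = (181.5 - 1)/(181.5 + 1) = 0.989
E2 = Em*(1+xi*eta*Vf)/(1-eta*Vf) = 8.61 GPa

8.61 GPa


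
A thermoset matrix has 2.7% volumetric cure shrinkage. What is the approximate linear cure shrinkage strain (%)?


Linear shrinkage ≈ vol_shrink/3 = 2.7/3 = 0.9%

0.9%


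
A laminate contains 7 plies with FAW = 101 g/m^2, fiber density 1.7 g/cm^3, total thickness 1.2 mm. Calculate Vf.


Vf = n * FAW / (rho_f * h * 1000) = 7 * 101 / (1.7 * 1.2 * 1000) = 0.3466

0.3466


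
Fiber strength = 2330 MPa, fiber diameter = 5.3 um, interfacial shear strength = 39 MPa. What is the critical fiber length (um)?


Lc = sigma_f * d / (2 * tau_i) = 2330 * 5.3 / (2 * 39) = 158.3 um

158.3 um


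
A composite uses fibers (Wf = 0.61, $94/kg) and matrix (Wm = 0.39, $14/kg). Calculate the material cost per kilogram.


Cost = cost_f*Wf + cost_m*Wm = 94*0.61 + 14*0.39 = $62.8/kg

$62.8/kg


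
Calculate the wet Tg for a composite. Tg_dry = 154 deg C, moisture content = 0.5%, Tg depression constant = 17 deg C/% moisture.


Tg_wet = Tg_dry - k*moisture = 154 - 17*0.5 = 145.5 deg C

145.5 deg C


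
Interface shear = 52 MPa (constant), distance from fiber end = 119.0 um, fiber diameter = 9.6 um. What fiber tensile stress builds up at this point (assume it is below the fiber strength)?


Force balance: sigma_f * (pi*d^2/4) = tau * (pi*d) * x  ->  sigma_f = 4 * tau * x / d
sigma_f = 4 * 52 * 119.0 / 9.6 = 2578.3 MPa

2578.3 MPa


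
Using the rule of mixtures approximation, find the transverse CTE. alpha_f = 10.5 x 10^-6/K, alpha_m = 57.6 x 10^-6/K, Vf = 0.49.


alpha_2 = alpha_f*Vf + alpha_m*(1-Vf) = 10.5*0.49 + 57.6*0.51 = 34.5 x 10^-6/K

34.5 x 10^-6/K


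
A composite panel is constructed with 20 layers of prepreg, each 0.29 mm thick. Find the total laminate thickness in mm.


h = n * t_ply = 20 * 0.29 = 5.8 mm

5.8 mm


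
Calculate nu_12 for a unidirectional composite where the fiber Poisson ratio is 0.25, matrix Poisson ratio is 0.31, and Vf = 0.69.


nu_12 = nu_f*Vf + nu_m*(1-Vf) = 0.25*0.69 + 0.31*0.31 = 0.2686

0.2686


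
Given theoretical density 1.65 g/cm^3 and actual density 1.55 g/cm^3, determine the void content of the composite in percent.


Void% = (rho_theo - rho_actual)/rho_theo * 100 = (1.65 - 1.55)/1.65 * 100 = 6.06%

6.06%


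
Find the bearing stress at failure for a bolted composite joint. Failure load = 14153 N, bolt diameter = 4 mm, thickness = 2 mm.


sigma_br = F/(d*h) = 14153/(4*2) = 1769.1 MPa

1769.1 MPa


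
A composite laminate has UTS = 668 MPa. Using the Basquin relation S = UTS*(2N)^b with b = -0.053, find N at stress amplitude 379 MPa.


N = 0.5 * (S/UTS)^(1/b) = 0.5 * (379/668)^(1/-0.053) = 22032.7704 cycles

22032.7704 cycles


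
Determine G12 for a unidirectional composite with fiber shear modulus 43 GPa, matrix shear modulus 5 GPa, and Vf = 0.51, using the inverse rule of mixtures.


1/G12 = Vf/Gf + (1-Vf)/Gm = 0.51/43 + 0.49/5
G12 = 9.1 GPa

9.1 GPa


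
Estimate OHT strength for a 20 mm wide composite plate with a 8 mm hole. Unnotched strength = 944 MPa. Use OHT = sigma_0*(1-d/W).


OHT = sigma_0*(1-d/W) = 944*(1-8/20) = 566.4 MPa

566.4 MPa


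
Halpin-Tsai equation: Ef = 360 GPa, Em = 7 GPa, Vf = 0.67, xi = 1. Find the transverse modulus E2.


eta = (Ef/Em - 1)/(Ef/Em + xi) = (51.4286 - 1)/(51.4286 + 1) = 0.9619
E2 = Em*(1+xi*eta*Vf)/(1-eta*Vf) = 32.37 GPa

32.37 GPa


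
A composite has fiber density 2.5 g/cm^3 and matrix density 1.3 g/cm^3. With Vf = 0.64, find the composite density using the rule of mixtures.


rho_c = rho_f*Vf + rho_m*(1-Vf) = 2.5*0.64 + 1.3*0.36 = 2.068 g/cm^3

2.068 g/cm^3


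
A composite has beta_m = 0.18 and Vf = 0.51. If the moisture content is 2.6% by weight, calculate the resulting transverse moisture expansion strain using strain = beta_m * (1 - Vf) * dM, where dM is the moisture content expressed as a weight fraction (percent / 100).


dM = 2.6/100 = 0.026
strain = beta_m * (1-Vf) * dM = 0.18 * 0.49 * 0.026 = 0.0022932

0.0022932


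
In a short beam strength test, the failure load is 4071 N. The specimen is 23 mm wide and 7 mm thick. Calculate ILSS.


ILSS = 3F/(4bh) = 3*4071/(4*23*7) = 18.96 MPa

18.96 MPa


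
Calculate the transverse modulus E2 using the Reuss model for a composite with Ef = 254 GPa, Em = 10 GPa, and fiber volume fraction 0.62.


1/E2 = Vf/Ef + (1-Vf)/Em = 0.62/254 + 0.38/10
E2 = 24.73 GPa

24.73 GPa


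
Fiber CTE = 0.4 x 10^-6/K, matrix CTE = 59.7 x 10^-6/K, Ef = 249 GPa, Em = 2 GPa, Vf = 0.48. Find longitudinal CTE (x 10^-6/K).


E1 = Ef*Vf + Em*(1-Vf) = 120.56
alpha_1 = (alpha_f*Ef*Vf + alpha_m*Em*(1-Vf))/E1 = 0.91 x 10^-6/K

0.91 x 10^-6/K


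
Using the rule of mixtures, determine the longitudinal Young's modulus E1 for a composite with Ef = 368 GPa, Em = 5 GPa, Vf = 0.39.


E1 = Ef*Vf + Em*(1-Vf) = 368*0.39 + 5*0.61 = 146.57 GPa

146.57 GPa


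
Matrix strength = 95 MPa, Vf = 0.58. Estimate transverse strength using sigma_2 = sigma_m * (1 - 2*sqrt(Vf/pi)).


factor = 1 - 2*sqrt(0.58/pi) = 0.1407
sigma_2 = 95 * 0.1407 = 13.36 MPa

13.36 MPa


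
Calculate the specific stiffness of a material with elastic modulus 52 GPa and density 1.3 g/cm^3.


Specific stiffness = E/rho = 52/1.3 = 40.0 GPa/(g/cm^3)

40.0 GPa/(g/cm^3)


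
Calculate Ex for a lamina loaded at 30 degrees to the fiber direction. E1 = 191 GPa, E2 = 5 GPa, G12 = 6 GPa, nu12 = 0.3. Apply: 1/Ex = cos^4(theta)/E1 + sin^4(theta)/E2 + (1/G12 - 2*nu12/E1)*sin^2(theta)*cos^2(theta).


cos^4(30) = 0.5625, sin^4(30) = 0.0625, sin^2(30)*cos^2(30) = 0.1875
1/G12 - 2*nu12/E1 = 1/6 - 2*0.3/191 = 0.163525 GPa^-1
1/Ex = 0.5625/191 + 0.0625/5 + 0.163525*0.1875 = 0.046106 GPa^-1
Ex = 21.69 GPa

21.69 GPa


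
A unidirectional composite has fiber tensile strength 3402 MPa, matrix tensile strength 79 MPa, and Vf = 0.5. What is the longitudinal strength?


sigma_1 = sigma_f*Vf + sigma_m*(1-Vf) = 3402*0.5 + 79*0.5 = 1740.5 MPa

1740.5 MPa


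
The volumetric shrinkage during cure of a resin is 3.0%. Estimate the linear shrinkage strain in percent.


Linear shrinkage ≈ vol_shrink/3 = 3.0/3 = 1.0%

1.0%


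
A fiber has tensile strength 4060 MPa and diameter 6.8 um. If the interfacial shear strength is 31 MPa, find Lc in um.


Lc = sigma_f * d / (2 * tau_i) = 4060 * 6.8 / (2 * 31) = 445.3 um

445.3 um


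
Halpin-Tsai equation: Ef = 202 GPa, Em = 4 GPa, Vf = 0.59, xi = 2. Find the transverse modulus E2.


eta = (Ef/Em - 1)/(Ef/Em + xi) = (50.5 - 1)/(50.5 + 2) = 0.9429
E2 = Em*(1+xi*eta*Vf)/(1-eta*Vf) = 19.04 GPa

19.04 GPa


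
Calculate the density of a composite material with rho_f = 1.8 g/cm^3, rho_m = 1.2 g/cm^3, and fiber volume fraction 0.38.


rho_c = rho_f*Vf + rho_m*(1-Vf) = 1.8*0.38 + 1.2*0.62 = 1.428 g/cm^3

1.428 g/cm^3


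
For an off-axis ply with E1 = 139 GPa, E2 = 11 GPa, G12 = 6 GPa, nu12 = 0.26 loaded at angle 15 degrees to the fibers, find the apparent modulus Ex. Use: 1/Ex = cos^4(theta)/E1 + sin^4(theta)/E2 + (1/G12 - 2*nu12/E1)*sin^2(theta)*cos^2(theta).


cos^4(15) = 0.870513, sin^4(15) = 0.004487, sin^2(15)*cos^2(15) = 0.0625
1/G12 - 2*nu12/E1 = 1/6 - 2*0.26/139 = 0.162926 GPa^-1
1/Ex = 0.870513/139 + 0.004487/11 + 0.162926*0.0625 = 0.0168535 GPa^-1
Ex = 59.33 GPa

59.33 GPa


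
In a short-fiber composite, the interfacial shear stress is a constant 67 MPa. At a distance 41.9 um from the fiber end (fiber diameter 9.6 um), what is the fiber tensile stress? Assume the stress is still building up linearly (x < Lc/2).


Force balance: sigma_f * (pi*d^2/4) = tau * (pi*d) * x  ->  sigma_f = 4 * tau * x / d
sigma_f = 4 * 67 * 41.9 / 9.6 = 1169.7 MPa

1169.7 MPa


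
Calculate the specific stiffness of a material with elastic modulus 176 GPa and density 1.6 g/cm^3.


Specific stiffness = E/rho = 176/1.6 = 110.0 GPa/(g/cm^3)

110.0 GPa/(g/cm^3)


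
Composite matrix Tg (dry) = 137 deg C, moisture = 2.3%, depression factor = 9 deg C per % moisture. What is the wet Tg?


Tg_wet = Tg_dry - k*moisture = 137 - 9*2.3 = 116.3 deg C

116.3 deg C


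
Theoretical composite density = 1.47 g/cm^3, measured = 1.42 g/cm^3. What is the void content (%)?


Void% = (rho_theo - rho_actual)/rho_theo * 100 = (1.47 - 1.42)/1.47 * 100 = 3.4%

3.4%


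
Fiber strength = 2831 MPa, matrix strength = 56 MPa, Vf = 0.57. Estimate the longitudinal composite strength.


sigma_1 = sigma_f*Vf + sigma_m*(1-Vf) = 2831*0.57 + 56*0.43 = 1637.8 MPa

1637.8 MPa


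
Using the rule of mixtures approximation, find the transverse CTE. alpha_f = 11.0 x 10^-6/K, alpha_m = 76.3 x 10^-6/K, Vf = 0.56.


alpha_2 = alpha_f*Vf + alpha_m*(1-Vf) = 11.0*0.56 + 76.3*0.44 = 39.7 x 10^-6/K

39.7 x 10^-6/K


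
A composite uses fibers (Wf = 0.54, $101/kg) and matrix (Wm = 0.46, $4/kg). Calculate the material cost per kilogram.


Cost = cost_f*Wf + cost_m*Wm = 101*0.54 + 4*0.46 = $56.38/kg

$56.38/kg


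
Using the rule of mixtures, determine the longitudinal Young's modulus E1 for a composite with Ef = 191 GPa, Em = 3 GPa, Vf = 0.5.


E1 = Ef*Vf + Em*(1-Vf) = 191*0.5 + 3*0.5 = 97.0 GPa

97.0 GPa


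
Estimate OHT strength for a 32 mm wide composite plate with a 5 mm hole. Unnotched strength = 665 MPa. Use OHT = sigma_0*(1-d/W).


OHT = sigma_0*(1-d/W) = 665*(1-5/32) = 561.1 MPa

561.1 MPa


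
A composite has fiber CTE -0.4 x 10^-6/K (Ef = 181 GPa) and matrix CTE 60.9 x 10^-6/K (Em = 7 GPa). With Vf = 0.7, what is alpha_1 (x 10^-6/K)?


E1 = Ef*Vf + Em*(1-Vf) = 128.8
alpha_1 = (alpha_f*Ef*Vf + alpha_m*Em*(1-Vf))/E1 = 0.6 x 10^-6/K

0.6 x 10^-6/K


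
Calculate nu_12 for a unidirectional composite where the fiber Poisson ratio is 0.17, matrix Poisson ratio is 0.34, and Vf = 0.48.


nu_12 = nu_f*Vf + nu_m*(1-Vf) = 0.17*0.48 + 0.34*0.52 = 0.2584

0.2584


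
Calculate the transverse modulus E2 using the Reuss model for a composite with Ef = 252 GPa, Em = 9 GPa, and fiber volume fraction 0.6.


1/E2 = Vf/Ef + (1-Vf)/Em = 0.6/252 + 0.4/9
E2 = 21.36 GPa

21.36 GPa


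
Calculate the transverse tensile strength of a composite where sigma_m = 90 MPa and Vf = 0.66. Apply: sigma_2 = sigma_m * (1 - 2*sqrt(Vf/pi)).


factor = 1 - 2*sqrt(0.66/pi) = 0.0833
sigma_2 = 90 * 0.0833 = 7.5 MPa

7.5 MPa


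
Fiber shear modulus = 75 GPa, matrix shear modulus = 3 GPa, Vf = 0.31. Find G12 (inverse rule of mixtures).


1/G12 = Vf/Gf + (1-Vf)/Gm = 0.31/75 + 0.69/3
G12 = 4.27 GPa

4.27 GPa


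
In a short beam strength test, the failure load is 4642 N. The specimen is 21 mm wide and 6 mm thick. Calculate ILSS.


ILSS = 3F/(4bh) = 3*4642/(4*21*6) = 27.63 MPa

27.63 MPa


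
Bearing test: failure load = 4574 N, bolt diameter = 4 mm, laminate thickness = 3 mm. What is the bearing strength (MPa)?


sigma_br = F/(d*h) = 4574/(4*3) = 381.2 MPa

381.2 MPa


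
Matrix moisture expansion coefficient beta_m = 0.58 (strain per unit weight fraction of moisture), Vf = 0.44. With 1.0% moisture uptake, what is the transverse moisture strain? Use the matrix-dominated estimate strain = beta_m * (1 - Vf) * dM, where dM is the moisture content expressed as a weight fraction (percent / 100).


dM = 1.0/100 = 0.01
strain = beta_m * (1-Vf) * dM = 0.58 * 0.56 * 0.01 = 0.003248

0.003248


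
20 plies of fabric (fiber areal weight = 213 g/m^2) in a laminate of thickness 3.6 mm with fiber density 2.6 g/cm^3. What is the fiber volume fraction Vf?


Vf = n * FAW / (rho_f * h * 1000) = 20 * 213 / (2.6 * 3.6 * 1000) = 0.4551

0.4551


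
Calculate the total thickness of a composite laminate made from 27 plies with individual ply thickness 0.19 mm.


h = n * t_ply = 27 * 0.19 = 5.13 mm

5.13 mm


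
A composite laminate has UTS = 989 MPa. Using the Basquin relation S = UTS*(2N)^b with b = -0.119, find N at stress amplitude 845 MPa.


N = 0.5 * (S/UTS)^(1/b) = 0.5 * (845/989)^(1/-0.119) = 1.8761 cycles

1.8761 cycles


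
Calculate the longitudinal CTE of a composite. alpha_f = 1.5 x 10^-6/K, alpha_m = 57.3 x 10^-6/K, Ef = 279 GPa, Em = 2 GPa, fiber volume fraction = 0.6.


E1 = Ef*Vf + Em*(1-Vf) = 168.2
alpha_1 = (alpha_f*Ef*Vf + alpha_m*Em*(1-Vf))/E1 = 1.77 x 10^-6/K

1.77 x 10^-6/K


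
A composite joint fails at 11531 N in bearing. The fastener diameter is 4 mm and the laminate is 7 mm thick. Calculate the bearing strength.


sigma_br = F/(d*h) = 11531/(4*7) = 411.8 MPa

411.8 MPa


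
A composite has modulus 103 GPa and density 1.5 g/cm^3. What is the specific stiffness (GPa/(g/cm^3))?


Specific stiffness = E/rho = 103/1.5 = 68.7 GPa/(g/cm^3)

68.7 GPa/(g/cm^3)


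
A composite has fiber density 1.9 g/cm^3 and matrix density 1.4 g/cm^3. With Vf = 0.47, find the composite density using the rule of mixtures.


rho_c = rho_f*Vf + rho_m*(1-Vf) = 1.9*0.47 + 1.4*0.53 = 1.635 g/cm^3

1.635 g/cm^3


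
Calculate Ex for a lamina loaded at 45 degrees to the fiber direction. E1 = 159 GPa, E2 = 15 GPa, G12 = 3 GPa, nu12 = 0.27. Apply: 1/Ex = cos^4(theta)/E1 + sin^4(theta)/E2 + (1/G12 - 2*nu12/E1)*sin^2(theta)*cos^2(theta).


cos^4(45) = 0.25, sin^4(45) = 0.25, sin^2(45)*cos^2(45) = 0.25
1/G12 - 2*nu12/E1 = 1/3 - 2*0.27/159 = 0.329937 GPa^-1
1/Ex = 0.25/159 + 0.25/15 + 0.329937*0.25 = 0.1007233 GPa^-1
Ex = 9.93 GPa

9.93 GPa


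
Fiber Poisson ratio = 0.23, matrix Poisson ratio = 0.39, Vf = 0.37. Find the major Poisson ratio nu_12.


nu_12 = nu_f*Vf + nu_m*(1-Vf) = 0.23*0.37 + 0.39*0.63 = 0.3308

0.3308


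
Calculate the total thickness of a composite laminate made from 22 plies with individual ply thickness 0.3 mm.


h = n * t_ply = 22 * 0.3 = 6.6 mm

6.6 mm


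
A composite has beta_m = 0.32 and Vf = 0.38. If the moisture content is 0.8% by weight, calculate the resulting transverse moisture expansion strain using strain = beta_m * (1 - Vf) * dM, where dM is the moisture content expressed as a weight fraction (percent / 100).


dM = 0.8/100 = 0.008
strain = beta_m * (1-Vf) * dM = 0.32 * 0.62 * 0.008 = 0.0015872

0.0015872


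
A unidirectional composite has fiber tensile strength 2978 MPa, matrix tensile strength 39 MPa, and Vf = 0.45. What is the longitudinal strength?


sigma_1 = sigma_f*Vf + sigma_m*(1-Vf) = 2978*0.45 + 39*0.55 = 1361.6 MPa

1361.6 MPa


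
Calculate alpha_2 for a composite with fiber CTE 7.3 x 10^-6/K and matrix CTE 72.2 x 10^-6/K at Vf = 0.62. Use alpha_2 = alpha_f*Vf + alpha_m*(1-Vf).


alpha_2 = alpha_f*Vf + alpha_m*(1-Vf) = 7.3*0.62 + 72.2*0.38 = 32.0 x 10^-6/K

32.0 x 10^-6/K


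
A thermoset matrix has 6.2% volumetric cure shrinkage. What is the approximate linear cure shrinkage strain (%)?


Linear shrinkage ≈ vol_shrink/3 = 6.2/3 = 2.067%

2.067%


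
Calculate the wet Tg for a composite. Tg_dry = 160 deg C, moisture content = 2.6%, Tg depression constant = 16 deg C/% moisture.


Tg_wet = Tg_dry - k*moisture = 160 - 16*2.6 = 118.4 deg C

118.4 deg C


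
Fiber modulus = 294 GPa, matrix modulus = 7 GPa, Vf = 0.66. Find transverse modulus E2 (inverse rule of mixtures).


1/E2 = Vf/Ef + (1-Vf)/Em = 0.66/294 + 0.34/7
E2 = 19.68 GPa

19.68 GPa


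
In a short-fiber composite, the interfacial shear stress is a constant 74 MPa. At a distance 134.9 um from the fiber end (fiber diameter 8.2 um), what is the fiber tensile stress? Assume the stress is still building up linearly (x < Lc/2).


Force balance: sigma_f * (pi*d^2/4) = tau * (pi*d) * x  ->  sigma_f = 4 * tau * x / d
sigma_f = 4 * 74 * 134.9 / 8.2 = 4869.6 MPa

4869.6 MPa


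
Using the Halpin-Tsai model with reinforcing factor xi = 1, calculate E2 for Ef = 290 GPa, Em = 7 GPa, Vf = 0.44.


eta = (Ef/Em - 1)/(Ef/Em + xi) = (41.4286 - 1)/(41.4286 + 1) = 0.9529
E2 = Em*(1+xi*eta*Vf)/(1-eta*Vf) = 17.11 GPa

17.11 GPa


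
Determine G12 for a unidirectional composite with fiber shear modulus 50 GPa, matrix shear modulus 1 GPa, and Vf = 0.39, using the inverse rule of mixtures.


1/G12 = Vf/Gf + (1-Vf)/Gm = 0.39/50 + 0.61/1
G12 = 1.62 GPa

1.62 GPa


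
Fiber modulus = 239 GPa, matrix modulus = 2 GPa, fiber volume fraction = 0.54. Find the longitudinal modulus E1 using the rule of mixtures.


E1 = Ef*Vf + Em*(1-Vf) = 239*0.54 + 2*0.46 = 129.98 GPa

129.98 GPa


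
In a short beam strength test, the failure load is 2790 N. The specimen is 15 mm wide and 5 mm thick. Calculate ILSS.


ILSS = 3F/(4bh) = 3*2790/(4*15*5) = 27.9 MPa

27.9 MPa


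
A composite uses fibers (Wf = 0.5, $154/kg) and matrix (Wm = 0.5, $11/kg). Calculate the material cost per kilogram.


Cost = cost_f*Wf + cost_m*Wm = 154*0.5 + 11*0.5 = $82.5/kg

$82.5/kg


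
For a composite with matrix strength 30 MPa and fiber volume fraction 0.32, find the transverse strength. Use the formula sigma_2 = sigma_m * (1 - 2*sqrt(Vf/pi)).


factor = 1 - 2*sqrt(0.32/pi) = 0.3617
sigma_2 = 30 * 0.3617 = 10.85 MPa

10.85 MPa


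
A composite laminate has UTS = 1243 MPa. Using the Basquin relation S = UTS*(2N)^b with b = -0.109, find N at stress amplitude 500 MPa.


N = 0.5 * (S/UTS)^(1/b) = 0.5 * (500/1243)^(1/-0.109) = 2125.3022 cycles

2125.3022 cycles


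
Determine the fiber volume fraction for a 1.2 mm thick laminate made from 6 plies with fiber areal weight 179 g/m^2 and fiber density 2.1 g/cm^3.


Vf = n * FAW / (rho_f * h * 1000) = 6 * 179 / (2.1 * 1.2 * 1000) = 0.4262

0.4262


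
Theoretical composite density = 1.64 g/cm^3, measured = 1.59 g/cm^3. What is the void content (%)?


Void% = (rho_theo - rho_actual)/rho_theo * 100 = (1.64 - 1.59)/1.64 * 100 = 3.05%

3.05%


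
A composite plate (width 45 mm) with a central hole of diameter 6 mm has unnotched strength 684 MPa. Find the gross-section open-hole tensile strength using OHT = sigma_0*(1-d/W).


OHT = sigma_0*(1-d/W) = 684*(1-6/45) = 592.8 MPa

592.8 MPa


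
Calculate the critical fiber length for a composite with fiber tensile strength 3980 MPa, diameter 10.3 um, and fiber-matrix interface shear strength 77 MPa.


Lc = sigma_f * d / (2 * tau_i) = 3980 * 10.3 / (2 * 77) = 266.2 um

266.2 um


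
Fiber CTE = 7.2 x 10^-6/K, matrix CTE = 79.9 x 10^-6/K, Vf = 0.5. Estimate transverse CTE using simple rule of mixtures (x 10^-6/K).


alpha_2 = alpha_f*Vf + alpha_m*(1-Vf) = 7.2*0.5 + 79.9*0.5 = 43.6 x 10^-6/K

43.6 x 10^-6/K


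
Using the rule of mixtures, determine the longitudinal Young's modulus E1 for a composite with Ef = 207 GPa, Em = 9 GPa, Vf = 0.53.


E1 = Ef*Vf + Em*(1-Vf) = 207*0.53 + 9*0.47 = 113.94 GPa

113.94 GPa


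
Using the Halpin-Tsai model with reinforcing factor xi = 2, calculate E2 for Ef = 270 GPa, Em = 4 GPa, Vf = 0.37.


eta = (Ef/Em - 1)/(Ef/Em + xi) = (67.5 - 1)/(67.5 + 2) = 0.9568
E2 = Em*(1+xi*eta*Vf)/(1-eta*Vf) = 10.58 GPa

10.58 GPa
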